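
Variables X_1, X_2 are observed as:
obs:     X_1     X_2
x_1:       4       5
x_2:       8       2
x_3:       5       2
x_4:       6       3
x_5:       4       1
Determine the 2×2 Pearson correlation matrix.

Step 1 — column means:
  mean(X_1) = (4 + 8 + 5 + 6 + 4) / 5 = 27/5 = 5.4
  mean(X_2) = (5 + 2 + 2 + 3 + 1) / 5 = 13/5 = 2.6

Step 2 — sample variances and covariances s[i,j] = (1/(n-1)) · Σ_k (x_{k,i} - mean_i) · (x_{k,j} - mean_j), with n-1 = 4:
  s[X_1,X_1] = ((-1.4)·(-1.4) + (2.6)·(2.6) + (-0.4)·(-0.4) + (0.6)·(0.6) + (-1.4)·(-1.4)) / 4 = 11.2/4 = 2.8
  s[X_1,X_2] = ((-1.4)·(2.4) + (2.6)·(-0.6) + (-0.4)·(-0.6) + (0.6)·(0.4) + (-1.4)·(-1.6)) / 4 = -2.2/4 = -0.55
  s[X_2,X_2] = ((2.4)·(2.4) + (-0.6)·(-0.6) + (-0.6)·(-0.6) + (0.4)·(0.4) + (-1.6)·(-1.6)) / 4 = 9.2/4 = 2.3
  Sample standard deviations s_i = √(s[i,i]):
  s(X_1) = √(2.8) = 1.6733
  s(X_2) = √(2.3) = 1.5166

Step 3 — r_{ij} = s_{ij} / (s_i · s_j):
  r[X_1,X_1] = 1 (diagonal).
  r[X_1,X_2] = -0.55 / (1.6733 · 1.5166) = -0.55 / 2.5377 = -0.2167
  r[X_2,X_2] = 1 (diagonal).

R is symmetric with unit diagonal. Assembling:

R = [[1, -0.2167],
 [-0.2167, 1]]


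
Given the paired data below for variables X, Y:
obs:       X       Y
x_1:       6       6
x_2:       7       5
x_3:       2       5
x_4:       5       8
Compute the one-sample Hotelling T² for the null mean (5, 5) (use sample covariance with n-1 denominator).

Step 1 — sample mean vector:
  mean(X) = (6 + 7 + 2 + 5) / 4 = 20/4 = 5
  mean(Y) = (6 + 5 + 5 + 8) / 4 = 24/4 = 6
  x̄ = (5, 6),  deviation x̄ - mu_0 = (5, 6) - (5, 5) = (0, 1).

Step 2 — sample covariance matrix, S[i,j] = (1/(n-1)) · Σ_k (x_{k,i} - mean_i) · (x_{k,j} - mean_j), divisor n-1 = 3:
  S[X,X] = ((1)·(1) + (2)·(2) + (-3)·(-3) + (0)·(0)) / 3 = 14/3 = 4.6667
  S[X,Y] = ((1)·(0) + (2)·(-1) + (-3)·(-1) + (0)·(2)) / 3 = 1/3 = 0.3333
  S[Y,Y] = ((0)·(0) + (-1)·(-1) + (-1)·(-1) + (2)·(2)) / 3 = 6/3 = 2
  S = [[4.6667, 0.3333],
 [0.3333, 2]].

Step 3 — invert S. det(S) = 4.6667·2 - (0.3333)² = 9.2222.
  S^{-1} = (1/det) · [[d, -b], [-b, a]] = [[0.2169, -0.0361],
 [-0.0361, 0.506]].

Step 4 — quadratic form (x̄ - mu_0)^T · S^{-1} · (x̄ - mu_0):
  S^{-1} · (x̄ - mu_0) = (-0.0361, 0.506),
  (x̄ - mu_0)^T · [...] = (0)·(-0.0361) + (1)·(0.506) = 0.506.

Step 5 — scale by n: T² = 4 · 0.506 = 2.0241.

T² ≈ 2.0241


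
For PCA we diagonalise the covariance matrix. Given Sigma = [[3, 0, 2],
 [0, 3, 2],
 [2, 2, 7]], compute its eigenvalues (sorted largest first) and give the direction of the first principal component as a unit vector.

Step 1 — characteristic polynomial p(λ) = det(λI - Sigma) = λ³ - tr·λ² + c_1·λ - det, where tr = trace, c_1 = sum of the principal 2×2 minors, det = det(Sigma):
  tr = 3 + 3 + 7 = 13,
  c_1 = (3·3 - (0)²) + (3·7 - (2)²) + (3·7 - (2)²) = 9 + 17 + 17 = 43,
  det = 3·(3·7 - (2)²) - (0)·((0)·7 - (2)·(2)) + (2)·((0)·(2) - 3·(2)) = 3·(17) - (0)·(-4) + (2)·(-6) = 39.
  So p(λ) = λ³ - 13λ² + 43λ - 39.
Step 2 — look for an integer root (rational root theorem: any rational root is an integer divisor of 39). Testing λ = 3:
  p(3) = 27 - 117 + 129 - 39 = 0  ✓
  Dividing out (λ - 3): p(λ) = (λ - 3)(λ² - 10λ + 13).
Step 3 — remaining eigenvalues from the quadratic λ² - 10λ + 13 = 0:
  Δ = 10² - 4·13 = 100 - 52 = 48,  λ = (10 ± √48)/2 = (10 ± 6.9282)/2 ≈ 8.4641 or 1.5359.
  Sorted: λ_1 = 8.4641,  λ_2 = 3,  λ_3 = 1.5359  (check: sum = 13 = tr ✓).

Step 4 — unit eigenvector for λ_1 ≈ 8.4641: v spans the null space of (Sigma - λ_1 I), whose rows are
  r_1 = (-5.4641, 0, 2),  r_2 = (0, -5.4641, 2),  r_3 = (2, 2, -1.4641).
  v is orthogonal to every row, so take v ∝ r_1 × r_2 = ((0)·(2) - (2)·(-5.4641), (2)·(0) - (-5.4641)·(2), (-5.4641)·(-5.4641) - (0)·(0)) ≈ (10.9282, 10.9282, 29.8564).
  Let u = (10.9282, 10.9282, 29.8564).
  ||u|| = √((10.9282)² + (10.9282)² + (29.8564)²) = √(1130.2563) ≈ 33.6193,  v_1 = u/||u|| ≈ (0.3251, 0.3251, 0.8881) (||v_1|| = 1).

λ_1 = 8.4641,  λ_2 = 3,  λ_3 = 1.5359;  v_1 ≈ (0.3251, 0.3251, 0.8881)


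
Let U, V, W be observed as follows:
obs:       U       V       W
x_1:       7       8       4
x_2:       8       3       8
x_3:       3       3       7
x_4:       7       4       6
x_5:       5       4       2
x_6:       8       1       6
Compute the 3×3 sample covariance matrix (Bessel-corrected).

Step 1 — column means:
  mean(U) = (7 + 8 + 3 + 7 + 5 + 8) / 6 = 38/6 = 6.3333
  mean(V) = (8 + 3 + 3 + 4 + 4 + 1) / 6 = 23/6 = 3.8333
  mean(W) = (4 + 8 + 7 + 6 + 2 + 6) / 6 = 33/6 = 5.5

Step 2 — sample covariance S[i,j] = (1/(n-1)) · Σ_k (x_{k,i} - mean_i) · (x_{k,j} - mean_j), with n-1 = 5.
  S[U,U] = ((0.6667)·(0.6667) + (1.6667)·(1.6667) + (-3.3333)·(-3.3333) + (0.6667)·(0.6667) + (-1.3333)·(-1.3333) + (1.6667)·(1.6667)) / 5 = 19.3333/5 = 3.8667
  S[U,V] = ((0.6667)·(4.1667) + (1.6667)·(-0.8333) + (-3.3333)·(-0.8333) + (0.6667)·(0.1667) + (-1.3333)·(0.1667) + (1.6667)·(-2.8333)) / 5 = -0.6667/5 = -0.1333
  S[U,W] = ((0.6667)·(-1.5) + (1.6667)·(2.5) + (-3.3333)·(1.5) + (0.6667)·(0.5) + (-1.3333)·(-3.5) + (1.6667)·(0.5)) / 5 = 4/5 = 0.8
  S[V,V] = ((4.1667)·(4.1667) + (-0.8333)·(-0.8333) + (-0.8333)·(-0.8333) + (0.1667)·(0.1667) + (0.1667)·(0.1667) + (-2.8333)·(-2.8333)) / 5 = 26.8333/5 = 5.3667
  S[V,W] = ((4.1667)·(-1.5) + (-0.8333)·(2.5) + (-0.8333)·(1.5) + (0.1667)·(0.5) + (0.1667)·(-3.5) + (-2.8333)·(0.5)) / 5 = -11.5/5 = -2.3
  S[W,W] = ((-1.5)·(-1.5) + (2.5)·(2.5) + (1.5)·(1.5) + (0.5)·(0.5) + (-3.5)·(-3.5) + (0.5)·(0.5)) / 5 = 23.5/5 = 4.7

S is symmetric (S[j,i] = S[i,j]). Assembling:

S = [[3.8667, -0.1333, 0.8],
 [-0.1333, 5.3667, -2.3],
 [0.8, -2.3, 4.7]]


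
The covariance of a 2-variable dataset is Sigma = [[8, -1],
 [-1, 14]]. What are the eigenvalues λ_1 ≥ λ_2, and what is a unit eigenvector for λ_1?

Step 1 — characteristic polynomial of 2×2 Sigma:
  det(Sigma - λI) = λ² - trace · λ + det = 0.
  trace = 8 + 14 = 22, det = 8·14 - (-1)² = 111.
Step 2 — discriminant:
  Δ = trace² - 4·det = 484 - 444 = 40.
Step 3 — eigenvalues:
  λ = (trace ± √Δ)/2 = (22 ± 6.3246)/2,
  λ_1 = 14.1623,  λ_2 = 7.8377.

Step 4 — unit eigenvector for λ_1: solve (Sigma - λ_1 I)v = 0. First row:
  (8 - 14.1623)·v_x + (-1)·v_y = 0, i.e. (-6.1623)·v_x + (-1)·v_y = 0,
  so v ∝ (b, λ_1 - a) = (-1, 6.1623); multiply by -1 so the first entry is positive: u = (1, -6.1623).
  ||u|| = √((1)² + (-6.1623)²) = √(38.9737) ≈ 6.2429,
  v_1 = u/||u|| ≈ (0.1602, -0.9871) (||v_1|| = 1).

λ_1 = 14.1623,  λ_2 = 7.8377;  v_1 ≈ (0.1602, -0.9871)


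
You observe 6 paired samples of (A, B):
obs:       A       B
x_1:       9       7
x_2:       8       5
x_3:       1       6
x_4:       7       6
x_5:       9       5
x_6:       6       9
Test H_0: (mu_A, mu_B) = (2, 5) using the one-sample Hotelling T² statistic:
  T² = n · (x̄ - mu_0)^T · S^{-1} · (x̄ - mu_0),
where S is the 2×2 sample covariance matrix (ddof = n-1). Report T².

Step 1 — sample mean vector:
  mean(A) = (9 + 8 + 1 + 7 + 9 + 6) / 6 = 40/6 = 6.6667
  mean(B) = (7 + 5 + 6 + 6 + 5 + 9) / 6 = 38/6 = 6.3333
  x̄ = (6.6667, 6.3333),  deviation x̄ - mu_0 = (6.6667, 6.3333) - (2, 5) = (4.6667, 1.3333).

Step 2 — sample covariance matrix, S[i,j] = (1/(n-1)) · Σ_k (x_{k,i} - mean_i) · (x_{k,j} - mean_j), divisor n-1 = 5:
  S[A,A] = ((2.3333)·(2.3333) + (1.3333)·(1.3333) + (-5.6667)·(-5.6667) + (0.3333)·(0.3333) + (2.3333)·(2.3333) + (-0.6667)·(-0.6667)) / 5 = 45.3333/5 = 9.0667
  S[A,B] = ((2.3333)·(0.6667) + (1.3333)·(-1.3333) + (-5.6667)·(-0.3333) + (0.3333)·(-0.3333) + (2.3333)·(-1.3333) + (-0.6667)·(2.6667)) / 5 = -3.3333/5 = -0.6667
  S[B,B] = ((0.6667)·(0.6667) + (-1.3333)·(-1.3333) + (-0.3333)·(-0.3333) + (-0.3333)·(-0.3333) + (-1.3333)·(-1.3333) + (2.6667)·(2.6667)) / 5 = 11.3333/5 = 2.2667
  S = [[9.0667, -0.6667],
 [-0.6667, 2.2667]].

Step 3 — invert S. det(S) = 9.0667·2.2667 - (-0.6667)² = 20.1067.
  S^{-1} = (1/det) · [[d, -b], [-b, a]] = [[0.1127, 0.0332],
 [0.0332, 0.4509]].

Step 4 — quadratic form (x̄ - mu_0)^T · S^{-1} · (x̄ - mu_0):
  S^{-1} · (x̄ - mu_0) = (0.5703, 0.756),
  (x̄ - mu_0)^T · [...] = (4.6667)·(0.5703) + (1.3333)·(0.756) = 3.6693.

Step 5 — scale by n: T² = 6 · 3.6693 = 22.0159.

T² ≈ 22.0159


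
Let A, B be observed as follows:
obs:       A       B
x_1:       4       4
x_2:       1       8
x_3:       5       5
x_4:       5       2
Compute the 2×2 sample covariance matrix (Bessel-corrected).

Step 1 — column means:
  mean(A) = (4 + 1 + 5 + 5) / 4 = 15/4 = 3.75
  mean(B) = (4 + 8 + 5 + 2) / 4 = 19/4 = 4.75

Step 2 — sample covariance S[i,j] = (1/(n-1)) · Σ_k (x_{k,i} - mean_i) · (x_{k,j} - mean_j), with n-1 = 3.
  S[A,A] = ((0.25)·(0.25) + (-2.75)·(-2.75) + (1.25)·(1.25) + (1.25)·(1.25)) / 3 = 10.75/3 = 3.5833
  S[A,B] = ((0.25)·(-0.75) + (-2.75)·(3.25) + (1.25)·(0.25) + (1.25)·(-2.75)) / 3 = -12.25/3 = -4.0833
  S[B,B] = ((-0.75)·(-0.75) + (3.25)·(3.25) + (0.25)·(0.25) + (-2.75)·(-2.75)) / 3 = 18.75/3 = 6.25

S is symmetric (S[j,i] = S[i,j]). Assembling:

S = [[3.5833, -4.0833],
 [-4.0833, 6.25]]


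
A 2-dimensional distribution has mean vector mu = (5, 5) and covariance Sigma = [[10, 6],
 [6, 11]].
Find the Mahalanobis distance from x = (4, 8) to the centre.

Step 1 — centre the observation: (x - mu) = (-1, 3).

Step 2 — invert Sigma. det(Sigma) = 10·11 - (6)² = 74.
  Sigma^{-1} = (1/det) · [[d, -b], [-b, a]] = [[0.1486, -0.0811],
 [-0.0811, 0.1351]].

Step 3 — form the quadratic (x - mu)^T · Sigma^{-1} · (x - mu):
  Sigma^{-1} · (x - mu) = (-0.3919, 0.4865).
  (x - mu)^T · [Sigma^{-1} · (x - mu)] = (-1)·(-0.3919) + (3)·(0.4865) = 1.8514.

Step 4 — take square root: d = √(1.8514) ≈ 1.3606.

d(x, mu) = √(1.8514) ≈ 1.3606


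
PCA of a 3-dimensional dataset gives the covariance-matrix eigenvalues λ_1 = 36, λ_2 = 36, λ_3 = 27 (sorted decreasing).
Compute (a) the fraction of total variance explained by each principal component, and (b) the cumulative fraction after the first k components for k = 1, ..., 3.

Step 1 — total variance = trace(Sigma) = Σ λ_i = 36 + 36 + 27 = 99.

Step 2 — fraction explained by component i = λ_i / Σ λ:
  PC1: 36/99 = 0.3636
  PC2: 36/99 = 0.3636
  PC3: 27/99 = 0.2727

Step 3 — cumulative fraction after k components = (λ_1 + ... + λ_k) / Σ λ:
  k = 1: 36/99 = 0.3636
  k = 2: (36 + 36)/99 = 72/99 = 0.7273
  k = 3: (36 + 36 + 27)/99 = 99/99 = 1

Summary (fraction, with percent):

explained: PC1 0.3636 (36.36%), PC2 0.3636 (36.36%), PC3 0.2727 (27.27%);  cumulative: 0.3636, 0.7273, 1


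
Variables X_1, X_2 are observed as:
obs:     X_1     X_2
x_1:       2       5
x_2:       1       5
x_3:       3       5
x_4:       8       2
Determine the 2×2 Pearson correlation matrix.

Step 1 — column means:
  mean(X_1) = (2 + 1 + 3 + 8) / 4 = 14/4 = 3.5
  mean(X_2) = (5 + 5 + 5 + 2) / 4 = 17/4 = 4.25

Step 2 — sample variances and covariances s[i,j] = (1/(n-1)) · Σ_k (x_{k,i} - mean_i) · (x_{k,j} - mean_j), with n-1 = 3:
  s[X_1,X_1] = ((-1.5)·(-1.5) + (-2.5)·(-2.5) + (-0.5)·(-0.5) + (4.5)·(4.5)) / 3 = 29/3 = 9.6667
  s[X_1,X_2] = ((-1.5)·(0.75) + (-2.5)·(0.75) + (-0.5)·(0.75) + (4.5)·(-2.25)) / 3 = -13.5/3 = -4.5
  s[X_2,X_2] = ((0.75)·(0.75) + (0.75)·(0.75) + (0.75)·(0.75) + (-2.25)·(-2.25)) / 3 = 6.75/3 = 2.25
  Sample standard deviations s_i = √(s[i,i]):
  s(X_1) = √(9.6667) = 3.1091
  s(X_2) = √(2.25) = 1.5

Step 3 — r_{ij} = s_{ij} / (s_i · s_j):
  r[X_1,X_1] = 1 (diagonal).
  r[X_1,X_2] = -4.5 / (3.1091 · 1.5) = -4.5 / 4.6637 = -0.9649
  r[X_2,X_2] = 1 (diagonal).

R is symmetric with unit diagonal. Assembling:

R = [[1, -0.9649],
 [-0.9649, 1]]


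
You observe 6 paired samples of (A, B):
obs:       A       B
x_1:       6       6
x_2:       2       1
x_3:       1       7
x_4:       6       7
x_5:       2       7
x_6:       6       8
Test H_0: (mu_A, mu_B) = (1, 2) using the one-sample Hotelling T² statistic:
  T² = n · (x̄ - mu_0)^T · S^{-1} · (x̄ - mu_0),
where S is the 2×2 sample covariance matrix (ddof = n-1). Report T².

Step 1 — sample mean vector:
  mean(A) = (6 + 2 + 1 + 6 + 2 + 6) / 6 = 23/6 = 3.8333
  mean(B) = (6 + 1 + 7 + 7 + 7 + 8) / 6 = 36/6 = 6
  x̄ = (3.8333, 6),  deviation x̄ - mu_0 = (3.8333, 6) - (1, 2) = (2.8333, 4).

Step 2 — sample covariance matrix, S[i,j] = (1/(n-1)) · Σ_k (x_{k,i} - mean_i) · (x_{k,j} - mean_j), divisor n-1 = 5:
  S[A,A] = ((2.1667)·(2.1667) + (-1.8333)·(-1.8333) + (-2.8333)·(-2.8333) + (2.1667)·(2.1667) + (-1.8333)·(-1.8333) + (2.1667)·(2.1667)) / 5 = 28.8333/5 = 5.7667
  S[A,B] = ((2.1667)·(0) + (-1.8333)·(-5) + (-2.8333)·(1) + (2.1667)·(1) + (-1.8333)·(1) + (2.1667)·(2)) / 5 = 11/5 = 2.2
  S[B,B] = ((0)·(0) + (-5)·(-5) + (1)·(1) + (1)·(1) + (1)·(1) + (2)·(2)) / 5 = 32/5 = 6.4
  S = [[5.7667, 2.2],
 [2.2, 6.4]].

Step 3 — invert S. det(S) = 5.7667·6.4 - (2.2)² = 32.0667.
  S^{-1} = (1/det) · [[d, -b], [-b, a]] = [[0.1996, -0.0686],
 [-0.0686, 0.1798]].

Step 4 — quadratic form (x̄ - mu_0)^T · S^{-1} · (x̄ - mu_0):
  S^{-1} · (x̄ - mu_0) = (0.2911, 0.5249),
  (x̄ - mu_0)^T · [...] = (2.8333)·(0.2911) + (4)·(0.5249) = 2.9245.

Step 5 — scale by n: T² = 6 · 2.9245 = 17.5468.

T² ≈ 17.5468


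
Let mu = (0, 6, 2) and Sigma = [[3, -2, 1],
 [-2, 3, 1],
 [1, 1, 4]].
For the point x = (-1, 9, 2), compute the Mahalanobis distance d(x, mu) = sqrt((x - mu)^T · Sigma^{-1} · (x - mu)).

Step 1 — centre the observation: (x - mu) = (-1, 3, 0).

Step 2 — invert Sigma (cofactor / det for 3×3, or solve directly):
  Sigma^{-1} = [[1.1, 0.9, -0.5],
 [0.9, 1.1, -0.5],
 [-0.5, -0.5, 0.5]].

Step 3 — form the quadratic (x - mu)^T · Sigma^{-1} · (x - mu):
  Sigma^{-1} · (x - mu) = (1.6, 2.4, -1).
  (x - mu)^T · [Sigma^{-1} · (x - mu)] = (-1)·(1.6) + (3)·(2.4) + (0)·(-1) = 5.6.

Step 4 — take square root: d = √(5.6) ≈ 2.3664.

d(x, mu) = √(5.6) ≈ 2.3664


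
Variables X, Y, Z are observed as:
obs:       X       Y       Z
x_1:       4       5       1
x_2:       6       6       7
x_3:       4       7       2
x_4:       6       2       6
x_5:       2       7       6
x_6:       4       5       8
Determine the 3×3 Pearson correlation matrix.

Step 1 — column means:
  mean(X) = (4 + 6 + 4 + 6 + 2 + 4) / 6 = 26/6 = 4.3333
  mean(Y) = (5 + 6 + 7 + 2 + 7 + 5) / 6 = 32/6 = 5.3333
  mean(Z) = (1 + 7 + 2 + 6 + 6 + 8) / 6 = 30/6 = 5

Step 2 — sample variances and covariances s[i,j] = (1/(n-1)) · Σ_k (x_{k,i} - mean_i) · (x_{k,j} - mean_j), with n-1 = 5:
  s[X,X] = ((-0.3333)·(-0.3333) + (1.6667)·(1.6667) + (-0.3333)·(-0.3333) + (1.6667)·(1.6667) + (-2.3333)·(-2.3333) + (-0.3333)·(-0.3333)) / 5 = 11.3333/5 = 2.2667
  s[X,Y] = ((-0.3333)·(-0.3333) + (1.6667)·(0.6667) + (-0.3333)·(1.6667) + (1.6667)·(-3.3333) + (-2.3333)·(1.6667) + (-0.3333)·(-0.3333)) / 5 = -8.6667/5 = -1.7333
  s[X,Z] = ((-0.3333)·(-4) + (1.6667)·(2) + (-0.3333)·(-3) + (1.6667)·(1) + (-2.3333)·(1) + (-0.3333)·(3)) / 5 = 4/5 = 0.8
  s[Y,Y] = ((-0.3333)·(-0.3333) + (0.6667)·(0.6667) + (1.6667)·(1.6667) + (-3.3333)·(-3.3333) + (1.6667)·(1.6667) + (-0.3333)·(-0.3333)) / 5 = 17.3333/5 = 3.4667
  s[Y,Z] = ((-0.3333)·(-4) + (0.6667)·(2) + (1.6667)·(-3) + (-3.3333)·(1) + (1.6667)·(1) + (-0.3333)·(3)) / 5 = -5/5 = -1
  s[Z,Z] = ((-4)·(-4) + (2)·(2) + (-3)·(-3) + (1)·(1) + (1)·(1) + (3)·(3)) / 5 = 40/5 = 8
  Sample standard deviations s_i = √(s[i,i]):
  s(X) = √(2.2667) = 1.5055
  s(Y) = √(3.4667) = 1.8619
  s(Z) = √(8) = 2.8284

Step 3 — r_{ij} = s_{ij} / (s_i · s_j):
  r[X,X] = 1 (diagonal).
  r[X,Y] = -1.7333 / (1.5055 · 1.8619) = -1.7333 / 2.8032 = -0.6183
  r[X,Z] = 0.8 / (1.5055 · 2.8284) = 0.8 / 4.2583 = 0.1879
  r[Y,Y] = 1 (diagonal).
  r[Y,Z] = -1 / (1.8619 · 2.8284) = -1 / 5.2662 = -0.1899
  r[Z,Z] = 1 (diagonal).

R is symmetric with unit diagonal. Assembling:

R = [[1, -0.6183, 0.1879],
 [-0.6183, 1, -0.1899],
 [0.1879, -0.1899, 1]]


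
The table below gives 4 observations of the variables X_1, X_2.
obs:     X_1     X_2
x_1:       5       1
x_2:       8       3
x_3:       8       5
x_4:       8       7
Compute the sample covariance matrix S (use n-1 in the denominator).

Step 1 — column means:
  mean(X_1) = (5 + 8 + 8 + 8) / 4 = 29/4 = 7.25
  mean(X_2) = (1 + 3 + 5 + 7) / 4 = 16/4 = 4

Step 2 — sample covariance S[i,j] = (1/(n-1)) · Σ_k (x_{k,i} - mean_i) · (x_{k,j} - mean_j), with n-1 = 3.
  S[X_1,X_1] = ((-2.25)·(-2.25) + (0.75)·(0.75) + (0.75)·(0.75) + (0.75)·(0.75)) / 3 = 6.75/3 = 2.25
  S[X_1,X_2] = ((-2.25)·(-3) + (0.75)·(-1) + (0.75)·(1) + (0.75)·(3)) / 3 = 9/3 = 3
  S[X_2,X_2] = ((-3)·(-3) + (-1)·(-1) + (1)·(1) + (3)·(3)) / 3 = 20/3 = 6.6667

S is symmetric (S[j,i] = S[i,j]). Assembling:

S = [[2.25, 3],
 [3, 6.6667]]


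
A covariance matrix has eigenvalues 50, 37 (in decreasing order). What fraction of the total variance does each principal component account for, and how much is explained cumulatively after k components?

Step 1 — total variance = trace(Sigma) = Σ λ_i = 50 + 37 = 87.

Step 2 — fraction explained by component i = λ_i / Σ λ:
  PC1: 50/87 = 0.5747
  PC2: 37/87 = 0.4253

Step 3 — cumulative fraction after k components = (λ_1 + ... + λ_k) / Σ λ:
  k = 1: 50/87 = 0.5747
  k = 2: (50 + 37)/87 = 87/87 = 1

Summary (fraction, with percent):

explained: PC1 0.5747 (57.47%), PC2 0.4253 (42.53%);  cumulative: 0.5747, 1


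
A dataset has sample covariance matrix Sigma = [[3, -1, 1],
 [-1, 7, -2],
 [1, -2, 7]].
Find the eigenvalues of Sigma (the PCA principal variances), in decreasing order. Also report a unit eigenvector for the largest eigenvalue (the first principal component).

Step 1 — characteristic polynomial p(λ) = det(λI - Sigma) = λ³ - tr·λ² + c_1·λ - det, where tr = trace, c_1 = sum of the principal 2×2 minors, det = det(Sigma):
  tr = 3 + 7 + 7 = 17,
  c_1 = (3·7 - (-1)²) + (3·7 - (1)²) + (7·7 - (-2)²) = 20 + 20 + 45 = 85,
  det = 3·(7·7 - (-2)²) - (-1)·((-1)·7 - (-2)·(1)) + (1)·((-1)·(-2) - 7·(1)) = 3·(45) - (-1)·(-5) + (1)·(-5) = 125.
  So p(λ) = λ³ - 17λ² + 85λ - 125.
Step 2 — look for an integer root (rational root theorem: any rational root is an integer divisor of 125). Testing λ = 5:
  p(5) = 125 - 425 + 425 - 125 = 0  ✓
  Dividing out (λ - 5): p(λ) = (λ - 5)(λ² - 12λ + 25).
Step 3 — remaining eigenvalues from the quadratic λ² - 12λ + 25 = 0:
  Δ = 12² - 4·25 = 144 - 100 = 44,  λ = (12 ± √44)/2 = (12 ± 6.6332)/2 ≈ 9.3166 or 2.6834.
  Sorted: λ_1 = 9.3166,  λ_2 = 5,  λ_3 = 2.6834  (check: sum = 17 = tr ✓).

Step 4 — unit eigenvector for λ_1 ≈ 9.3166: v spans the null space of (Sigma - λ_1 I), whose rows are
  r_1 = (-6.3166, -1, 1),  r_2 = (-1, -2.3166, -2),  r_3 = (1, -2, -2.3166).
  v is orthogonal to every row, so take v ∝ r_1 × r_2 = ((-1)·(-2) - (1)·(-2.3166), (1)·(-1) - (-6.3166)·(-2), (-6.3166)·(-2.3166) - (-1)·(-1)) ≈ (4.3166, -13.6332, 13.6332).
  Let u = (4.3166, -13.6332, 13.6332).
  ||u|| = √((4.3166)² + (-13.6332)² + (13.6332)²) = √(390.3642) ≈ 19.7576,  v_1 = u/||u|| ≈ (0.2185, -0.69, 0.69) (||v_1|| = 1).

λ_1 = 9.3166,  λ_2 = 5,  λ_3 = 2.6834;  v_1 ≈ (0.2185, -0.69, 0.69)


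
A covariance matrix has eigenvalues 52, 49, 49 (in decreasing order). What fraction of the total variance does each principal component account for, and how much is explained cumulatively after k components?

Step 1 — total variance = trace(Sigma) = Σ λ_i = 52 + 49 + 49 = 150.

Step 2 — fraction explained by component i = λ_i / Σ λ:
  PC1: 52/150 = 0.3467
  PC2: 49/150 = 0.3267
  PC3: 49/150 = 0.3267

Step 3 — cumulative fraction after k components = (λ_1 + ... + λ_k) / Σ λ:
  k = 1: 52/150 = 0.3467
  k = 2: (52 + 49)/150 = 101/150 = 0.6733
  k = 3: (52 + 49 + 49)/150 = 150/150 = 1

Summary (fraction, with percent):

explained: PC1 0.3467 (34.67%), PC2 0.3267 (32.67%), PC3 0.3267 (32.67%);  cumulative: 0.3467, 0.6733, 1


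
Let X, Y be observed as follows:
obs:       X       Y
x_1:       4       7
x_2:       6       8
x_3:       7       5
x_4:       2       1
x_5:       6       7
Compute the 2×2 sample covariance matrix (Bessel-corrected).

Step 1 — column means:
  mean(X) = (4 + 6 + 7 + 2 + 6) / 5 = 25/5 = 5
  mean(Y) = (7 + 8 + 5 + 1 + 7) / 5 = 28/5 = 5.6

Step 2 — sample covariance S[i,j] = (1/(n-1)) · Σ_k (x_{k,i} - mean_i) · (x_{k,j} - mean_j), with n-1 = 4.
  S[X,X] = ((-1)·(-1) + (1)·(1) + (2)·(2) + (-3)·(-3) + (1)·(1)) / 4 = 16/4 = 4
  S[X,Y] = ((-1)·(1.4) + (1)·(2.4) + (2)·(-0.6) + (-3)·(-4.6) + (1)·(1.4)) / 4 = 15/4 = 3.75
  S[Y,Y] = ((1.4)·(1.4) + (2.4)·(2.4) + (-0.6)·(-0.6) + (-4.6)·(-4.6) + (1.4)·(1.4)) / 4 = 31.2/4 = 7.8

S is symmetric (S[j,i] = S[i,j]). Assembling:

S = [[4, 3.75],
 [3.75, 7.8]]


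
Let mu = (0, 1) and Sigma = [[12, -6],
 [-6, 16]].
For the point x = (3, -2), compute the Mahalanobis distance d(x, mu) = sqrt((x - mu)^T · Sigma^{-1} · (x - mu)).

Step 1 — centre the observation: (x - mu) = (3, -3).

Step 2 — invert Sigma. det(Sigma) = 12·16 - (-6)² = 156.
  Sigma^{-1} = (1/det) · [[d, -b], [-b, a]] = [[0.1026, 0.0385],
 [0.0385, 0.0769]].

Step 3 — form the quadratic (x - mu)^T · Sigma^{-1} · (x - mu):
  Sigma^{-1} · (x - mu) = (0.1923, -0.1154).
  (x - mu)^T · [Sigma^{-1} · (x - mu)] = (3)·(0.1923) + (-3)·(-0.1154) = 0.9231.

Step 4 — take square root: d = √(0.9231) ≈ 0.9608.

d(x, mu) = √(0.9231) ≈ 0.9608


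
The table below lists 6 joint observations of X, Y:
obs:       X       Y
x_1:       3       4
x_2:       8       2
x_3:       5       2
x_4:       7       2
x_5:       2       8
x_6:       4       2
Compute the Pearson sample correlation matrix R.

Step 1 — column means:
  mean(X) = (3 + 8 + 5 + 7 + 2 + 4) / 6 = 29/6 = 4.8333
  mean(Y) = (4 + 2 + 2 + 2 + 8 + 2) / 6 = 20/6 = 3.3333

Step 2 — sample variances and covariances s[i,j] = (1/(n-1)) · Σ_k (x_{k,i} - mean_i) · (x_{k,j} - mean_j), with n-1 = 5:
  s[X,X] = ((-1.8333)·(-1.8333) + (3.1667)·(3.1667) + (0.1667)·(0.1667) + (2.1667)·(2.1667) + (-2.8333)·(-2.8333) + (-0.8333)·(-0.8333)) / 5 = 26.8333/5 = 5.3667
  s[X,Y] = ((-1.8333)·(0.6667) + (3.1667)·(-1.3333) + (0.1667)·(-1.3333) + (2.1667)·(-1.3333) + (-2.8333)·(4.6667) + (-0.8333)·(-1.3333)) / 5 = -20.6667/5 = -4.1333
  s[Y,Y] = ((0.6667)·(0.6667) + (-1.3333)·(-1.3333) + (-1.3333)·(-1.3333) + (-1.3333)·(-1.3333) + (4.6667)·(4.6667) + (-1.3333)·(-1.3333)) / 5 = 29.3333/5 = 5.8667
  Sample standard deviations s_i = √(s[i,i]):
  s(X) = √(5.3667) = 2.3166
  s(Y) = √(5.8667) = 2.4221

Step 3 — r_{ij} = s_{ij} / (s_i · s_j):
  r[X,X] = 1 (diagonal).
  r[X,Y] = -4.1333 / (2.3166 · 2.4221) = -4.1333 / 5.6111 = -0.7366
  r[Y,Y] = 1 (diagonal).

R is symmetric with unit diagonal. Assembling:

R = [[1, -0.7366],
 [-0.7366, 1]]


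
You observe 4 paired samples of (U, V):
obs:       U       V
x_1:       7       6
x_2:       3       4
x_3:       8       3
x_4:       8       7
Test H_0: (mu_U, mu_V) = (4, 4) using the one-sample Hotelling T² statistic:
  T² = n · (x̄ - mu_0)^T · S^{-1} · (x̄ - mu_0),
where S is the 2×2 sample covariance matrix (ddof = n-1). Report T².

Step 1 — sample mean vector:
  mean(U) = (7 + 3 + 8 + 8) / 4 = 26/4 = 6.5
  mean(V) = (6 + 4 + 3 + 7) / 4 = 20/4 = 5
  x̄ = (6.5, 5),  deviation x̄ - mu_0 = (6.5, 5) - (4, 4) = (2.5, 1).

Step 2 — sample covariance matrix, S[i,j] = (1/(n-1)) · Σ_k (x_{k,i} - mean_i) · (x_{k,j} - mean_j), divisor n-1 = 3:
  S[U,U] = ((0.5)·(0.5) + (-3.5)·(-3.5) + (1.5)·(1.5) + (1.5)·(1.5)) / 3 = 17/3 = 5.6667
  S[U,V] = ((0.5)·(1) + (-3.5)·(-1) + (1.5)·(-2) + (1.5)·(2)) / 3 = 4/3 = 1.3333
  S[V,V] = ((1)·(1) + (-1)·(-1) + (-2)·(-2) + (2)·(2)) / 3 = 10/3 = 3.3333
  S = [[5.6667, 1.3333],
 [1.3333, 3.3333]].

Step 3 — invert S. det(S) = 5.6667·3.3333 - (1.3333)² = 17.1111.
  S^{-1} = (1/det) · [[d, -b], [-b, a]] = [[0.1948, -0.0779],
 [-0.0779, 0.3312]].

Step 4 — quadratic form (x̄ - mu_0)^T · S^{-1} · (x̄ - mu_0):
  S^{-1} · (x̄ - mu_0) = (0.4091, 0.1364),
  (x̄ - mu_0)^T · [...] = (2.5)·(0.4091) + (1)·(0.1364) = 1.1591.

Step 5 — scale by n: T² = 4 · 1.1591 = 4.6364.

T² ≈ 4.6364


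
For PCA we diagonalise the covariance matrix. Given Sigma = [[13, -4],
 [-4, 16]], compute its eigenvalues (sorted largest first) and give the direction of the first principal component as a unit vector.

Step 1 — characteristic polynomial of 2×2 Sigma:
  det(Sigma - λI) = λ² - trace · λ + det = 0.
  trace = 13 + 16 = 29, det = 13·16 - (-4)² = 192.
Step 2 — discriminant:
  Δ = trace² - 4·det = 841 - 768 = 73.
Step 3 — eigenvalues:
  λ = (trace ± √Δ)/2 = (29 ± 8.544)/2,
  λ_1 = 18.772,  λ_2 = 10.228.

Step 4 — unit eigenvector for λ_1: solve (Sigma - λ_1 I)v = 0. First row:
  (13 - 18.772)·v_x + (-4)·v_y = 0, i.e. (-5.772)·v_x + (-4)·v_y = 0,
  so v ∝ (b, λ_1 - a) = (-4, 5.772); multiply by -1 so the first entry is positive: u = (4, -5.772).
  ||u|| = √((4)² + (-5.772)²) = √(49.316) ≈ 7.0225,
  v_1 = u/||u|| ≈ (0.5696, -0.8219) (||v_1|| = 1).

λ_1 = 18.772,  λ_2 = 10.228;  v_1 ≈ (0.5696, -0.8219)


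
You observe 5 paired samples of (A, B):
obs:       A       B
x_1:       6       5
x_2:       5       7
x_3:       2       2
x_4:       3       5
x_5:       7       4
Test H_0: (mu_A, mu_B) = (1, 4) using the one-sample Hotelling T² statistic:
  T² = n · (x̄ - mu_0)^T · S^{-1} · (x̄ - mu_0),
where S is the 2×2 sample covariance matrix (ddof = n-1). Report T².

Step 1 — sample mean vector:
  mean(A) = (6 + 5 + 2 + 3 + 7) / 5 = 23/5 = 4.6
  mean(B) = (5 + 7 + 2 + 5 + 4) / 5 = 23/5 = 4.6
  x̄ = (4.6, 4.6),  deviation x̄ - mu_0 = (4.6, 4.6) - (1, 4) = (3.6, 0.6).

Step 2 — sample covariance matrix, S[i,j] = (1/(n-1)) · Σ_k (x_{k,i} - mean_i) · (x_{k,j} - mean_j), divisor n-1 = 4:
  S[A,A] = ((1.4)·(1.4) + (0.4)·(0.4) + (-2.6)·(-2.6) + (-1.6)·(-1.6) + (2.4)·(2.4)) / 4 = 17.2/4 = 4.3
  S[A,B] = ((1.4)·(0.4) + (0.4)·(2.4) + (-2.6)·(-2.6) + (-1.6)·(0.4) + (2.4)·(-0.6)) / 4 = 6.2/4 = 1.55
  S[B,B] = ((0.4)·(0.4) + (2.4)·(2.4) + (-2.6)·(-2.6) + (0.4)·(0.4) + (-0.6)·(-0.6)) / 4 = 13.2/4 = 3.3
  S = [[4.3, 1.55],
 [1.55, 3.3]].

Step 3 — invert S. det(S) = 4.3·3.3 - (1.55)² = 11.7875.
  S^{-1} = (1/det) · [[d, -b], [-b, a]] = [[0.28, -0.1315],
 [-0.1315, 0.3648]].

Step 4 — quadratic form (x̄ - mu_0)^T · S^{-1} · (x̄ - mu_0):
  S^{-1} · (x̄ - mu_0) = (0.929, -0.2545),
  (x̄ - mu_0)^T · [...] = (3.6)·(0.929) + (0.6)·(-0.2545) = 3.1915.

Step 5 — scale by n: T² = 5 · 3.1915 = 15.9576.

T² ≈ 15.9576


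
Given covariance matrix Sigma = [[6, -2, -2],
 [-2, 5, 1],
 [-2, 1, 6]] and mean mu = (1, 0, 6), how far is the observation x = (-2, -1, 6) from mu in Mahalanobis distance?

Step 1 — centre the observation: (x - mu) = (-3, -1, 0).

Step 2 — invert Sigma (cofactor / det for 3×3, or solve directly):
  Sigma^{-1} = [[0.2101, 0.0725, 0.058],
 [0.0725, 0.2319, -0.0145],
 [0.058, -0.0145, 0.1884]].

Step 3 — form the quadratic (x - mu)^T · Sigma^{-1} · (x - mu):
  Sigma^{-1} · (x - mu) = (-0.7029, -0.4493, -0.1594).
  (x - mu)^T · [Sigma^{-1} · (x - mu)] = (-3)·(-0.7029) + (-1)·(-0.4493) + (0)·(-0.1594) = 2.558.

Step 4 — take square root: d = √(2.558) ≈ 1.5994.

d(x, mu) = √(2.558) ≈ 1.5994


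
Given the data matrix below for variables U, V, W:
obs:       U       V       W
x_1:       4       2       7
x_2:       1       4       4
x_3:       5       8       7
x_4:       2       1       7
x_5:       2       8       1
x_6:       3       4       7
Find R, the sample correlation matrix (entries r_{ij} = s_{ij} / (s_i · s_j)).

Step 1 — column means:
  mean(U) = (4 + 1 + 5 + 2 + 2 + 3) / 6 = 17/6 = 2.8333
  mean(V) = (2 + 4 + 8 + 1 + 8 + 4) / 6 = 27/6 = 4.5
  mean(W) = (7 + 4 + 7 + 7 + 1 + 7) / 6 = 33/6 = 5.5

Step 2 — sample variances and covariances s[i,j] = (1/(n-1)) · Σ_k (x_{k,i} - mean_i) · (x_{k,j} - mean_j), with n-1 = 5:
  s[U,U] = ((1.1667)·(1.1667) + (-1.8333)·(-1.8333) + (2.1667)·(2.1667) + (-0.8333)·(-0.8333) + (-0.8333)·(-0.8333) + (0.1667)·(0.1667)) / 5 = 10.8333/5 = 2.1667
  s[U,V] = ((1.1667)·(-2.5) + (-1.8333)·(-0.5) + (2.1667)·(3.5) + (-0.8333)·(-3.5) + (-0.8333)·(3.5) + (0.1667)·(-0.5)) / 5 = 5.5/5 = 1.1
  s[U,W] = ((1.1667)·(1.5) + (-1.8333)·(-1.5) + (2.1667)·(1.5) + (-0.8333)·(1.5) + (-0.8333)·(-4.5) + (0.1667)·(1.5)) / 5 = 10.5/5 = 2.1
  s[V,V] = ((-2.5)·(-2.5) + (-0.5)·(-0.5) + (3.5)·(3.5) + (-3.5)·(-3.5) + (3.5)·(3.5) + (-0.5)·(-0.5)) / 5 = 43.5/5 = 8.7
  s[V,W] = ((-2.5)·(1.5) + (-0.5)·(-1.5) + (3.5)·(1.5) + (-3.5)·(1.5) + (3.5)·(-4.5) + (-0.5)·(1.5)) / 5 = -19.5/5 = -3.9
  s[W,W] = ((1.5)·(1.5) + (-1.5)·(-1.5) + (1.5)·(1.5) + (1.5)·(1.5) + (-4.5)·(-4.5) + (1.5)·(1.5)) / 5 = 31.5/5 = 6.3
  Sample standard deviations s_i = √(s[i,i]):
  s(U) = √(2.1667) = 1.472
  s(V) = √(8.7) = 2.9496
  s(W) = √(6.3) = 2.51

Step 3 — r_{ij} = s_{ij} / (s_i · s_j):
  r[U,U] = 1 (diagonal).
  r[U,V] = 1.1 / (1.472 · 2.9496) = 1.1 / 4.3417 = 0.2534
  r[U,W] = 2.1 / (1.472 · 2.51) = 2.1 / 3.6946 = 0.5684
  r[V,V] = 1 (diagonal).
  r[V,W] = -3.9 / (2.9496 · 2.51) = -3.9 / 7.4034 = -0.5268
  r[W,W] = 1 (diagonal).

R is symmetric with unit diagonal. Assembling:

R = [[1, 0.2534, 0.5684],
 [0.2534, 1, -0.5268],
 [0.5684, -0.5268, 1]]


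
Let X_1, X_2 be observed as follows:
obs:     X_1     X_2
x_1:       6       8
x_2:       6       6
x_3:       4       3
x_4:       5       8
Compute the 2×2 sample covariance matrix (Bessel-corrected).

Step 1 — column means:
  mean(X_1) = (6 + 6 + 4 + 5) / 4 = 21/4 = 5.25
  mean(X_2) = (8 + 6 + 3 + 8) / 4 = 25/4 = 6.25

Step 2 — sample covariance S[i,j] = (1/(n-1)) · Σ_k (x_{k,i} - mean_i) · (x_{k,j} - mean_j), with n-1 = 3.
  S[X_1,X_1] = ((0.75)·(0.75) + (0.75)·(0.75) + (-1.25)·(-1.25) + (-0.25)·(-0.25)) / 3 = 2.75/3 = 0.9167
  S[X_1,X_2] = ((0.75)·(1.75) + (0.75)·(-0.25) + (-1.25)·(-3.25) + (-0.25)·(1.75)) / 3 = 4.75/3 = 1.5833
  S[X_2,X_2] = ((1.75)·(1.75) + (-0.25)·(-0.25) + (-3.25)·(-3.25) + (1.75)·(1.75)) / 3 = 16.75/3 = 5.5833

S is symmetric (S[j,i] = S[i,j]). Assembling:

S = [[0.9167, 1.5833],
 [1.5833, 5.5833]]


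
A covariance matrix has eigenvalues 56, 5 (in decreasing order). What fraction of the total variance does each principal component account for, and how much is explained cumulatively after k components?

Step 1 — total variance = trace(Sigma) = Σ λ_i = 56 + 5 = 61.

Step 2 — fraction explained by component i = λ_i / Σ λ:
  PC1: 56/61 = 0.918
  PC2: 5/61 = 0.082

Step 3 — cumulative fraction after k components = (λ_1 + ... + λ_k) / Σ λ:
  k = 1: 56/61 = 0.918
  k = 2: (56 + 5)/61 = 61/61 = 1

Summary (fraction, with percent):

explained: PC1 0.918 (91.8%), PC2 0.082 (8.2%);  cumulative: 0.918, 1


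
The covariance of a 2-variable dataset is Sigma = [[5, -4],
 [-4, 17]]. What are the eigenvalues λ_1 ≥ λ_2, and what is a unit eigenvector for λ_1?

Step 1 — characteristic polynomial of 2×2 Sigma:
  det(Sigma - λI) = λ² - trace · λ + det = 0.
  trace = 5 + 17 = 22, det = 5·17 - (-4)² = 69.
Step 2 — discriminant:
  Δ = trace² - 4·det = 484 - 276 = 208.
Step 3 — eigenvalues:
  λ = (trace ± √Δ)/2 = (22 ± 14.4222)/2,
  λ_1 = 18.2111,  λ_2 = 3.7889.

Step 4 — unit eigenvector for λ_1: solve (Sigma - λ_1 I)v = 0. First row:
  (5 - 18.2111)·v_x + (-4)·v_y = 0, i.e. (-13.2111)·v_x + (-4)·v_y = 0,
  so v ∝ (b, λ_1 - a) = (-4, 13.2111); multiply by -1 so the first entry is positive: u = (4, -13.2111).
  ||u|| = √((4)² + (-13.2111)²) = √(190.5332) ≈ 13.8034,
  v_1 = u/||u|| ≈ (0.2898, -0.9571) (||v_1|| = 1).

λ_1 = 18.2111,  λ_2 = 3.7889;  v_1 ≈ (0.2898, -0.9571)


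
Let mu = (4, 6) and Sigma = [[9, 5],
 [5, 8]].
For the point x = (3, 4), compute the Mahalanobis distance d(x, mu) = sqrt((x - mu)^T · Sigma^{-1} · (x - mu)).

Step 1 — centre the observation: (x - mu) = (-1, -2).

Step 2 — invert Sigma. det(Sigma) = 9·8 - (5)² = 47.
  Sigma^{-1} = (1/det) · [[d, -b], [-b, a]] = [[0.1702, -0.1064],
 [-0.1064, 0.1915]].

Step 3 — form the quadratic (x - mu)^T · Sigma^{-1} · (x - mu):
  Sigma^{-1} · (x - mu) = (0.0426, -0.2766).
  (x - mu)^T · [Sigma^{-1} · (x - mu)] = (-1)·(0.0426) + (-2)·(-0.2766) = 0.5106.

Step 4 — take square root: d = √(0.5106) ≈ 0.7146.

d(x, mu) = √(0.5106) ≈ 0.7146


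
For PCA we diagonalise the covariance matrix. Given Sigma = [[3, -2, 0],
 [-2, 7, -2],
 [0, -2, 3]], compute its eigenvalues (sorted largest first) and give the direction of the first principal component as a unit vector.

Step 1 — characteristic polynomial p(λ) = det(λI - Sigma) = λ³ - tr·λ² + c_1·λ - det, where tr = trace, c_1 = sum of the principal 2×2 minors, det = det(Sigma):
  tr = 3 + 7 + 3 = 13,
  c_1 = (3·7 - (-2)²) + (3·3 - (0)²) + (7·3 - (-2)²) = 17 + 9 + 17 = 43,
  det = 3·(7·3 - (-2)²) - (-2)·((-2)·3 - (-2)·(0)) + (0)·((-2)·(-2) - 7·(0)) = 3·(17) - (-2)·(-6) + (0)·(4) = 39.
  So p(λ) = λ³ - 13λ² + 43λ - 39.
Step 2 — look for an integer root (rational root theorem: any rational root is an integer divisor of 39). Testing λ = 3:
  p(3) = 27 - 117 + 129 - 39 = 0  ✓
  Dividing out (λ - 3): p(λ) = (λ - 3)(λ² - 10λ + 13).
Step 3 — remaining eigenvalues from the quadratic λ² - 10λ + 13 = 0:
  Δ = 10² - 4·13 = 100 - 52 = 48,  λ = (10 ± √48)/2 = (10 ± 6.9282)/2 ≈ 8.4641 or 1.5359.
  Sorted: λ_1 = 8.4641,  λ_2 = 3,  λ_3 = 1.5359  (check: sum = 13 = tr ✓).

Step 4 — unit eigenvector for λ_1 ≈ 8.4641: v spans the null space of (Sigma - λ_1 I), whose rows are
  r_1 = (-5.4641, -2, 0),  r_2 = (-2, -1.4641, -2),  r_3 = (0, -2, -5.4641).
  v is orthogonal to every row, so take v ∝ r_1 × r_2 = ((-2)·(-2) - (0)·(-1.4641), (0)·(-2) - (-5.4641)·(-2), (-5.4641)·(-1.4641) - (-2)·(-2)) ≈ (4, -10.9282, 4).
  Let u = (4, -10.9282, 4).
  ||u|| = √((4)² + (-10.9282)² + (4)²) = √(151.4256) ≈ 12.3055,  v_1 = u/||u|| ≈ (0.3251, -0.8881, 0.3251) (||v_1|| = 1).

λ_1 = 8.4641,  λ_2 = 3,  λ_3 = 1.5359;  v_1 ≈ (0.3251, -0.8881, 0.3251)


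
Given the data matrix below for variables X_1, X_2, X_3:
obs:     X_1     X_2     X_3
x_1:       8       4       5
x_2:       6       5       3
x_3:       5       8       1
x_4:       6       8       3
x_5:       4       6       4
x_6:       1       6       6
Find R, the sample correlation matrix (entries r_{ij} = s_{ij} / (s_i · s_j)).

Step 1 — column means:
  mean(X_1) = (8 + 6 + 5 + 6 + 4 + 1) / 6 = 30/6 = 5
  mean(X_2) = (4 + 5 + 8 + 8 + 6 + 6) / 6 = 37/6 = 6.1667
  mean(X_3) = (5 + 3 + 1 + 3 + 4 + 6) / 6 = 22/6 = 3.6667

Step 2 — sample variances and covariances s[i,j] = (1/(n-1)) · Σ_k (x_{k,i} - mean_i) · (x_{k,j} - mean_j), with n-1 = 5:
  s[X_1,X_1] = ((3)·(3) + (1)·(1) + (0)·(0) + (1)·(1) + (-1)·(-1) + (-4)·(-4)) / 5 = 28/5 = 5.6
  s[X_1,X_2] = ((3)·(-2.1667) + (1)·(-1.1667) + (0)·(1.8333) + (1)·(1.8333) + (-1)·(-0.1667) + (-4)·(-0.1667)) / 5 = -5/5 = -1
  s[X_1,X_3] = ((3)·(1.3333) + (1)·(-0.6667) + (0)·(-2.6667) + (1)·(-0.6667) + (-1)·(0.3333) + (-4)·(2.3333)) / 5 = -7/5 = -1.4
  s[X_2,X_2] = ((-2.1667)·(-2.1667) + (-1.1667)·(-1.1667) + (1.8333)·(1.8333) + (1.8333)·(1.8333) + (-0.1667)·(-0.1667) + (-0.1667)·(-0.1667)) / 5 = 12.8333/5 = 2.5667
  s[X_2,X_3] = ((-2.1667)·(1.3333) + (-1.1667)·(-0.6667) + (1.8333)·(-2.6667) + (1.8333)·(-0.6667) + (-0.1667)·(0.3333) + (-0.1667)·(2.3333)) / 5 = -8.6667/5 = -1.7333
  s[X_3,X_3] = ((1.3333)·(1.3333) + (-0.6667)·(-0.6667) + (-2.6667)·(-2.6667) + (-0.6667)·(-0.6667) + (0.3333)·(0.3333) + (2.3333)·(2.3333)) / 5 = 15.3333/5 = 3.0667
  Sample standard deviations s_i = √(s[i,i]):
  s(X_1) = √(5.6) = 2.3664
  s(X_2) = √(2.5667) = 1.6021
  s(X_3) = √(3.0667) = 1.7512

Step 3 — r_{ij} = s_{ij} / (s_i · s_j):
  r[X_1,X_1] = 1 (diagonal).
  r[X_1,X_2] = -1 / (2.3664 · 1.6021) = -1 / 3.7912 = -0.2638
  r[X_1,X_3] = -1.4 / (2.3664 · 1.7512) = -1.4 / 4.1441 = -0.3378
  r[X_2,X_2] = 1 (diagonal).
  r[X_2,X_3] = -1.7333 / (1.6021 · 1.7512) = -1.7333 / 2.8056 = -0.6178
  r[X_3,X_3] = 1 (diagonal).

R is symmetric with unit diagonal. Assembling:

R = [[1, -0.2638, -0.3378],
 [-0.2638, 1, -0.6178],
 [-0.3378, -0.6178, 1]]


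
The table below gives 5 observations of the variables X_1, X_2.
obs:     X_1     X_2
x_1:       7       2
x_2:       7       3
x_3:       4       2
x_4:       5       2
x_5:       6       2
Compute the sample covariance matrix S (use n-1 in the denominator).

Step 1 — column means:
  mean(X_1) = (7 + 7 + 4 + 5 + 6) / 5 = 29/5 = 5.8
  mean(X_2) = (2 + 3 + 2 + 2 + 2) / 5 = 11/5 = 2.2

Step 2 — sample covariance S[i,j] = (1/(n-1)) · Σ_k (x_{k,i} - mean_i) · (x_{k,j} - mean_j), with n-1 = 4.
  S[X_1,X_1] = ((1.2)·(1.2) + (1.2)·(1.2) + (-1.8)·(-1.8) + (-0.8)·(-0.8) + (0.2)·(0.2)) / 4 = 6.8/4 = 1.7
  S[X_1,X_2] = ((1.2)·(-0.2) + (1.2)·(0.8) + (-1.8)·(-0.2) + (-0.8)·(-0.2) + (0.2)·(-0.2)) / 4 = 1.2/4 = 0.3
  S[X_2,X_2] = ((-0.2)·(-0.2) + (0.8)·(0.8) + (-0.2)·(-0.2) + (-0.2)·(-0.2) + (-0.2)·(-0.2)) / 4 = 0.8/4 = 0.2

S is symmetric (S[j,i] = S[i,j]). Assembling:

S = [[1.7, 0.3],
 [0.3, 0.2]]


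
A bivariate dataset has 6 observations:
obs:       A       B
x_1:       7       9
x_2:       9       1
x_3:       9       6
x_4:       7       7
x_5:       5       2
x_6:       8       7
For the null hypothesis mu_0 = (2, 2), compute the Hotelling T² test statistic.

Step 1 — sample mean vector:
  mean(A) = (7 + 9 + 9 + 7 + 5 + 8) / 6 = 45/6 = 7.5
  mean(B) = (9 + 1 + 6 + 7 + 2 + 7) / 6 = 32/6 = 5.3333
  x̄ = (7.5, 5.3333),  deviation x̄ - mu_0 = (7.5, 5.3333) - (2, 2) = (5.5, 3.3333).

Step 2 — sample covariance matrix, S[i,j] = (1/(n-1)) · Σ_k (x_{k,i} - mean_i) · (x_{k,j} - mean_j), divisor n-1 = 5:
  S[A,A] = ((-0.5)·(-0.5) + (1.5)·(1.5) + (1.5)·(1.5) + (-0.5)·(-0.5) + (-2.5)·(-2.5) + (0.5)·(0.5)) / 5 = 11.5/5 = 2.3
  S[A,B] = ((-0.5)·(3.6667) + (1.5)·(-4.3333) + (1.5)·(0.6667) + (-0.5)·(1.6667) + (-2.5)·(-3.3333) + (0.5)·(1.6667)) / 5 = 1/5 = 0.2
  S[B,B] = ((3.6667)·(3.6667) + (-4.3333)·(-4.3333) + (0.6667)·(0.6667) + (1.6667)·(1.6667) + (-3.3333)·(-3.3333) + (1.6667)·(1.6667)) / 5 = 49.3333/5 = 9.8667
  S = [[2.3, 0.2],
 [0.2, 9.8667]].

Step 3 — invert S. det(S) = 2.3·9.8667 - (0.2)² = 22.6533.
  S^{-1} = (1/det) · [[d, -b], [-b, a]] = [[0.4356, -0.0088],
 [-0.0088, 0.1015]].

Step 4 — quadratic form (x̄ - mu_0)^T · S^{-1} · (x̄ - mu_0):
  S^{-1} · (x̄ - mu_0) = (2.3661, 0.2899),
  (x̄ - mu_0)^T · [...] = (5.5)·(2.3661) + (3.3333)·(0.2899) = 13.9798.

Step 5 — scale by n: T² = 6 · 13.9798 = 83.8788.

T² ≈ 83.8788


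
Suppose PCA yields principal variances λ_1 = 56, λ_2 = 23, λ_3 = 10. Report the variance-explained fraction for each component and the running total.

Step 1 — total variance = trace(Sigma) = Σ λ_i = 56 + 23 + 10 = 89.

Step 2 — fraction explained by component i = λ_i / Σ λ:
  PC1: 56/89 = 0.6292
  PC2: 23/89 = 0.2584
  PC3: 10/89 = 0.1124

Step 3 — cumulative fraction after k components = (λ_1 + ... + λ_k) / Σ λ:
  k = 1: 56/89 = 0.6292
  k = 2: (56 + 23)/89 = 79/89 = 0.8876
  k = 3: (56 + 23 + 10)/89 = 89/89 = 1

Summary (fraction, with percent):

explained: PC1 0.6292 (62.92%), PC2 0.2584 (25.84%), PC3 0.1124 (11.24%);  cumulative: 0.6292, 0.8876, 1


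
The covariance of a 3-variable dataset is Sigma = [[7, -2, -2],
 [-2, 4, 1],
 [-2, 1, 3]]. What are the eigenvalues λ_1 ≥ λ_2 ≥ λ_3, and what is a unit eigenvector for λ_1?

Step 1 — characteristic polynomial p(λ) = det(λI - Sigma) = λ³ - tr·λ² + c_1·λ - det, where tr = trace, c_1 = sum of the principal 2×2 minors, det = det(Sigma):
  tr = 7 + 4 + 3 = 14,
  c_1 = (7·4 - (-2)²) + (7·3 - (-2)²) + (4·3 - (1)²) = 24 + 17 + 11 = 52,
  det = 7·(4·3 - (1)²) - (-2)·((-2)·3 - (1)·(-2)) + (-2)·((-2)·(1) - 4·(-2)) = 7·(11) - (-2)·(-4) + (-2)·(6) = 57.
  So p(λ) = λ³ - 14λ² + 52λ - 57.
Step 2 — look for an integer root (rational root theorem: any rational root is an integer divisor of 57). Testing λ = 3:
  p(3) = 27 - 126 + 156 - 57 = 0  ✓
  Dividing out (λ - 3): p(λ) = (λ - 3)(λ² - 11λ + 19).
Step 3 — remaining eigenvalues from the quadratic λ² - 11λ + 19 = 0:
  Δ = 11² - 4·19 = 121 - 76 = 45,  λ = (11 ± √45)/2 = (11 ± 6.7082)/2 ≈ 8.8541 or 2.1459.
  Sorted: λ_1 = 8.8541,  λ_2 = 3,  λ_3 = 2.1459  (check: sum = 14 = tr ✓).

Step 4 — unit eigenvector for λ_1 ≈ 8.8541: v spans the null space of (Sigma - λ_1 I), whose rows are
  r_1 = (-1.8541, -2, -2),  r_2 = (-2, -4.8541, 1),  r_3 = (-2, 1, -5.8541).
  v is orthogonal to every row, so take v ∝ r_1 × r_2 = ((-2)·(1) - (-2)·(-4.8541), (-2)·(-2) - (-1.8541)·(1), (-1.8541)·(-4.8541) - (-2)·(-2)) ≈ (-11.7082, 5.8541, 5).
  Rescale (multiply by -1 so the first nonzero entry is positive): u = (11.7082, -5.8541, -5).
  ||u|| = √((11.7082)² + (-5.8541)² + (-5)²) = √(196.3525) ≈ 14.0126,  v_1 = u/||u|| ≈ (0.8355, -0.4178, -0.3568) (||v_1|| = 1).

λ_1 = 8.8541,  λ_2 = 3,  λ_3 = 2.1459;  v_1 ≈ (0.8355, -0.4178, -0.3568)
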